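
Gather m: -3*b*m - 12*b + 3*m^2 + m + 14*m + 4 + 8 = -12*b + 3*m^2 + m*(15 - 3*b) + 12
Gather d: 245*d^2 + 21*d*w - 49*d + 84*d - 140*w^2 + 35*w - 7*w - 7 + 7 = 245*d^2 + d*(21*w + 35) - 140*w^2 + 28*w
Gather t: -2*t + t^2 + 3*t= t^2 + t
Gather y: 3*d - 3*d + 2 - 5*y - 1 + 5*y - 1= 0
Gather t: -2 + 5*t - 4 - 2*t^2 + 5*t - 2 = -2*t^2 + 10*t - 8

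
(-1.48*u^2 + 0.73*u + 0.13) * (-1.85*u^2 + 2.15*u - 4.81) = 2.738*u^4 - 4.5325*u^3 + 8.4478*u^2 - 3.2318*u - 0.6253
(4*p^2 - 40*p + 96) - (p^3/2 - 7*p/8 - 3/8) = -p^3/2 + 4*p^2 - 313*p/8 + 771/8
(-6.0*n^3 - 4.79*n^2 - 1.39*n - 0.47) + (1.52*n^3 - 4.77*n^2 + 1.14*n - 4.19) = -4.48*n^3 - 9.56*n^2 - 0.25*n - 4.66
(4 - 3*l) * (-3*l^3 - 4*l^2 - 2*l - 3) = 9*l^4 - 10*l^2 + l - 12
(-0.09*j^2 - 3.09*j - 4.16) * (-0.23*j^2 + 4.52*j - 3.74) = 0.0207*j^4 + 0.3039*j^3 - 12.6734*j^2 - 7.2466*j + 15.5584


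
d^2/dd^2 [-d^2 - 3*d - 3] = -2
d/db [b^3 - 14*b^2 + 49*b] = 3*b^2 - 28*b + 49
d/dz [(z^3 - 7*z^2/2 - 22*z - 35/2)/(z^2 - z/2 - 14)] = (4*z^4 - 4*z^3 - 73*z^2 + 532*z + 1197)/(4*z^4 - 4*z^3 - 111*z^2 + 56*z + 784)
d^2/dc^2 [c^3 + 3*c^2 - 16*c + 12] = 6*c + 6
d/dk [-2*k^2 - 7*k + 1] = -4*k - 7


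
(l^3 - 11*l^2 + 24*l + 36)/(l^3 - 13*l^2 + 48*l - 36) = (l + 1)/(l - 1)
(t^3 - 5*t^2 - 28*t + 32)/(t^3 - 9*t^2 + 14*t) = (t^3 - 5*t^2 - 28*t + 32)/(t*(t^2 - 9*t + 14))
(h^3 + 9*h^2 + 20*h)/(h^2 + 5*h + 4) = h*(h + 5)/(h + 1)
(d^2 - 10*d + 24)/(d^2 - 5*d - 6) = (d - 4)/(d + 1)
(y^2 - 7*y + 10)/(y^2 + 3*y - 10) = (y - 5)/(y + 5)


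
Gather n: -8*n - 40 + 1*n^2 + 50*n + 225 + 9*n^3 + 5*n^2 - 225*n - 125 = 9*n^3 + 6*n^2 - 183*n + 60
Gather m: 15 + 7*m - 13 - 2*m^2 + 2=-2*m^2 + 7*m + 4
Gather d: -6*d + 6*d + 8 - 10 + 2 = 0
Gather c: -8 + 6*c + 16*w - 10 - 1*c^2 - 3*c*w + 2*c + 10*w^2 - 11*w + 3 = -c^2 + c*(8 - 3*w) + 10*w^2 + 5*w - 15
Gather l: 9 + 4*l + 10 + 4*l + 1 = 8*l + 20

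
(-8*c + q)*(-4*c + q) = 32*c^2 - 12*c*q + q^2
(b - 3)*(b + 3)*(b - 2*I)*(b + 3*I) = b^4 + I*b^3 - 3*b^2 - 9*I*b - 54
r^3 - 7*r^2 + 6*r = r*(r - 6)*(r - 1)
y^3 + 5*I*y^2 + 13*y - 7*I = (y - I)^2*(y + 7*I)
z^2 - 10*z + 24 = (z - 6)*(z - 4)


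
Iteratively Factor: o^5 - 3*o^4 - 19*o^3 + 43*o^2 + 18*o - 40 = (o - 1)*(o^4 - 2*o^3 - 21*o^2 + 22*o + 40) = (o - 1)*(o + 4)*(o^3 - 6*o^2 + 3*o + 10) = (o - 2)*(o - 1)*(o + 4)*(o^2 - 4*o - 5) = (o - 2)*(o - 1)*(o + 1)*(o + 4)*(o - 5)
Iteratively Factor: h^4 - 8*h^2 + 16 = (h + 2)*(h^3 - 2*h^2 - 4*h + 8) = (h - 2)*(h + 2)*(h^2 - 4) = (h - 2)*(h + 2)^2*(h - 2)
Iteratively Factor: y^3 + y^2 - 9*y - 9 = (y + 1)*(y^2 - 9) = (y - 3)*(y + 1)*(y + 3)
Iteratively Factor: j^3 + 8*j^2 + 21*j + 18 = (j + 3)*(j^2 + 5*j + 6) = (j + 3)^2*(j + 2)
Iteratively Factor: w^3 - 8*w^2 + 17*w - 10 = (w - 5)*(w^2 - 3*w + 2) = (w - 5)*(w - 1)*(w - 2)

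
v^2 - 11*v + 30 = (v - 6)*(v - 5)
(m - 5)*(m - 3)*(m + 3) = m^3 - 5*m^2 - 9*m + 45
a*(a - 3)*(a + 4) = a^3 + a^2 - 12*a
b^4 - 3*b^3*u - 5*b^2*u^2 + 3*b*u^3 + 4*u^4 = (b - 4*u)*(b - u)*(b + u)^2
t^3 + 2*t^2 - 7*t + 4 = (t - 1)^2*(t + 4)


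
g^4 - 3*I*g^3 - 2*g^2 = g^2*(g - 2*I)*(g - I)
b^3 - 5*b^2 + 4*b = b*(b - 4)*(b - 1)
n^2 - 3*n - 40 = (n - 8)*(n + 5)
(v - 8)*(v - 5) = v^2 - 13*v + 40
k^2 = k^2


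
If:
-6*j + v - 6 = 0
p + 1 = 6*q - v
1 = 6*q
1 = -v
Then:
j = -7/6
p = 1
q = 1/6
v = -1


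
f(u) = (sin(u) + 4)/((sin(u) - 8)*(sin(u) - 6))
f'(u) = cos(u)/((sin(u) - 8)*(sin(u) - 6)) - (sin(u) + 4)*cos(u)/((sin(u) - 8)*(sin(u) - 6)^2) - (sin(u) + 4)*cos(u)/((sin(u) - 8)^2*(sin(u) - 6))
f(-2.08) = 0.05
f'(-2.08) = -0.01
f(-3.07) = 0.08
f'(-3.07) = -0.04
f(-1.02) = 0.05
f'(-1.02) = 0.02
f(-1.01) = 0.05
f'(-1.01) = 0.02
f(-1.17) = 0.05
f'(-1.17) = 0.01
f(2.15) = 0.13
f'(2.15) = -0.04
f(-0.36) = 0.07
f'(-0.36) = 0.04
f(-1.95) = 0.05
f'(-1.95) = -0.01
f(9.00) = 0.10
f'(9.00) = -0.05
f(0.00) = 0.08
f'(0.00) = 0.05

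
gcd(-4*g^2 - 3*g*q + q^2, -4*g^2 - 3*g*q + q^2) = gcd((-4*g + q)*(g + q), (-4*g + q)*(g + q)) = -4*g^2 - 3*g*q + q^2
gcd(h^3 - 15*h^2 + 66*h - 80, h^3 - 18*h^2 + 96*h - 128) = h^2 - 10*h + 16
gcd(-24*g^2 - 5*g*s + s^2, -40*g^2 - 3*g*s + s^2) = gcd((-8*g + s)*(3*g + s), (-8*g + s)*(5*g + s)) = -8*g + s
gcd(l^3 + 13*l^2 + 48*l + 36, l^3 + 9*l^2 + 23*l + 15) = l + 1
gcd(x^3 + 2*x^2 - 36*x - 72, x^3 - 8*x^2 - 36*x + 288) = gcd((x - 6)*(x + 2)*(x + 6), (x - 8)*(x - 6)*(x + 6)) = x^2 - 36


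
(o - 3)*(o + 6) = o^2 + 3*o - 18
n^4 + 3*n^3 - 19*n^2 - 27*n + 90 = (n - 3)*(n - 2)*(n + 3)*(n + 5)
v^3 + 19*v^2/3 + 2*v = v*(v + 1/3)*(v + 6)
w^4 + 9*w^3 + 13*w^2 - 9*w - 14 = (w - 1)*(w + 1)*(w + 2)*(w + 7)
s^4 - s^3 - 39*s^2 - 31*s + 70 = (s - 7)*(s - 1)*(s + 2)*(s + 5)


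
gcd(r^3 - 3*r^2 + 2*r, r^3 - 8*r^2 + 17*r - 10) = r^2 - 3*r + 2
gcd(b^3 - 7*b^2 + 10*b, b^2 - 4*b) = b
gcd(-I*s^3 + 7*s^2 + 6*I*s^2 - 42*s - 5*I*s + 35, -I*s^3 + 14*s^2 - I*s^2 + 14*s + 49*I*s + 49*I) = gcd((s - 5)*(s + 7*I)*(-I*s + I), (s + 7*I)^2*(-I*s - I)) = s + 7*I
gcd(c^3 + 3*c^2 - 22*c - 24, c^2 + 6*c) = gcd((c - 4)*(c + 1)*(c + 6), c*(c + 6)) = c + 6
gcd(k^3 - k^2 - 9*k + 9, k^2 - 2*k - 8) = 1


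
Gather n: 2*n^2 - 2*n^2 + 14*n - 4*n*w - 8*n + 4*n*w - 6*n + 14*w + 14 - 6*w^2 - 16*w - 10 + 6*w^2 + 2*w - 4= 0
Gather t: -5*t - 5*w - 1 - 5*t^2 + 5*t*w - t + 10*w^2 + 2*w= -5*t^2 + t*(5*w - 6) + 10*w^2 - 3*w - 1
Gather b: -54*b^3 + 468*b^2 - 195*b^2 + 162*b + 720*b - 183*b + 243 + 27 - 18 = -54*b^3 + 273*b^2 + 699*b + 252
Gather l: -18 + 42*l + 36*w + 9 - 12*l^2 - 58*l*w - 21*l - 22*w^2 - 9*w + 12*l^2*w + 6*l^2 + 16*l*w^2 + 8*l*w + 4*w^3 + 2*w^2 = l^2*(12*w - 6) + l*(16*w^2 - 50*w + 21) + 4*w^3 - 20*w^2 + 27*w - 9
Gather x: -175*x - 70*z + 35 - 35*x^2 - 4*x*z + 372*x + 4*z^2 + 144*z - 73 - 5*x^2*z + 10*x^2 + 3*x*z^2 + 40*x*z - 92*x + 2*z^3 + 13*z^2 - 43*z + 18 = x^2*(-5*z - 25) + x*(3*z^2 + 36*z + 105) + 2*z^3 + 17*z^2 + 31*z - 20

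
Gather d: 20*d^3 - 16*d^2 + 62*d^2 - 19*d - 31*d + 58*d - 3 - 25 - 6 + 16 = 20*d^3 + 46*d^2 + 8*d - 18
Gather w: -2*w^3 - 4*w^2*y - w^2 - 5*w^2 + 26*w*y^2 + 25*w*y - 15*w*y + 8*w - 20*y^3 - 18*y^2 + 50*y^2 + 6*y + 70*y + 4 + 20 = -2*w^3 + w^2*(-4*y - 6) + w*(26*y^2 + 10*y + 8) - 20*y^3 + 32*y^2 + 76*y + 24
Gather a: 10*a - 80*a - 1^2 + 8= 7 - 70*a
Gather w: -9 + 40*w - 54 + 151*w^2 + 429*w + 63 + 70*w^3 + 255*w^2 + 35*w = 70*w^3 + 406*w^2 + 504*w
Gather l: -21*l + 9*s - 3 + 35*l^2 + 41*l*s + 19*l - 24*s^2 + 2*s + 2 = 35*l^2 + l*(41*s - 2) - 24*s^2 + 11*s - 1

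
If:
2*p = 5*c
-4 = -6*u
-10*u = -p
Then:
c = 8/3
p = 20/3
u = 2/3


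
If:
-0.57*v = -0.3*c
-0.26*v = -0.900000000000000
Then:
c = 6.58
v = 3.46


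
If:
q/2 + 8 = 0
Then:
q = -16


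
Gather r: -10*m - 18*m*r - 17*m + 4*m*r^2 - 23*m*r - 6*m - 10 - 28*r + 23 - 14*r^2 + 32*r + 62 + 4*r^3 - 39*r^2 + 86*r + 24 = -33*m + 4*r^3 + r^2*(4*m - 53) + r*(90 - 41*m) + 99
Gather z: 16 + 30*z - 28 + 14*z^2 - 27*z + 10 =14*z^2 + 3*z - 2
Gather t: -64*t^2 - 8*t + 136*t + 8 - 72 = -64*t^2 + 128*t - 64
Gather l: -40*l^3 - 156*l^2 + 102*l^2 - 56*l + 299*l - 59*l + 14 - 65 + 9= -40*l^3 - 54*l^2 + 184*l - 42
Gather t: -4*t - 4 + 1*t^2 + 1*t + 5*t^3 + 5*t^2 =5*t^3 + 6*t^2 - 3*t - 4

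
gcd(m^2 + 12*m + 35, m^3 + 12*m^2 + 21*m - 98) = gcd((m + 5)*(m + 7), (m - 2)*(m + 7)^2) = m + 7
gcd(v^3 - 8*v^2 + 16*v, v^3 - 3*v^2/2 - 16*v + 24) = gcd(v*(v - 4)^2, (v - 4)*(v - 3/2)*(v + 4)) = v - 4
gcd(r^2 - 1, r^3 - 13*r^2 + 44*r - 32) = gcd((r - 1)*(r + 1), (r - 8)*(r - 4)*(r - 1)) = r - 1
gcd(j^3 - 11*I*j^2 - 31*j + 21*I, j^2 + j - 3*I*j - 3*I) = j - 3*I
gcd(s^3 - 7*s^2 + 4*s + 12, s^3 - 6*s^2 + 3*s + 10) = s^2 - s - 2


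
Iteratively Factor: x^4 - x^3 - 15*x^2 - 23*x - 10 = (x + 2)*(x^3 - 3*x^2 - 9*x - 5) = (x + 1)*(x + 2)*(x^2 - 4*x - 5) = (x + 1)^2*(x + 2)*(x - 5)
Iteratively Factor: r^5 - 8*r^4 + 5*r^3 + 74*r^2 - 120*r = (r - 4)*(r^4 - 4*r^3 - 11*r^2 + 30*r) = r*(r - 4)*(r^3 - 4*r^2 - 11*r + 30) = r*(r - 4)*(r - 2)*(r^2 - 2*r - 15) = r*(r - 5)*(r - 4)*(r - 2)*(r + 3)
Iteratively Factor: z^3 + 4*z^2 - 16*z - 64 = (z - 4)*(z^2 + 8*z + 16) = (z - 4)*(z + 4)*(z + 4)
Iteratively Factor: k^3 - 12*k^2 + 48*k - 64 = (k - 4)*(k^2 - 8*k + 16) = (k - 4)^2*(k - 4)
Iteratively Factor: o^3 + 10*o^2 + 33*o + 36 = (o + 3)*(o^2 + 7*o + 12) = (o + 3)^2*(o + 4)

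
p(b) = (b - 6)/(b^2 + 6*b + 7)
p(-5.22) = -3.83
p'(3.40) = 0.05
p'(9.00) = 0.00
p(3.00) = -0.09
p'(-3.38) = -2.61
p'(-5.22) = -5.47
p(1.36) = -0.27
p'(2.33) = 0.09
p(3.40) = -0.07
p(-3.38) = 5.05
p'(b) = (-2*b - 6)*(b - 6)/(b^2 + 6*b + 7)^2 + 1/(b^2 + 6*b + 7)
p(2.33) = -0.14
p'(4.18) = 0.03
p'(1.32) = 0.21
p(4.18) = -0.04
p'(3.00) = 0.06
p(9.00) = 0.02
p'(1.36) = 0.20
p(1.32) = -0.28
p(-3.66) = 6.17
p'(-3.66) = -5.85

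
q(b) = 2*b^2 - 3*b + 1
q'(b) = 4*b - 3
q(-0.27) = 1.96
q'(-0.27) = -4.08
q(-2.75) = 24.38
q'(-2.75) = -14.00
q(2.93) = 9.38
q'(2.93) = 8.72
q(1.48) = 0.94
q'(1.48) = 2.92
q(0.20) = 0.48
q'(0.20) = -2.20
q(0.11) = 0.69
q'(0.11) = -2.56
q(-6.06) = 92.63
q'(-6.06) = -27.24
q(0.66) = -0.11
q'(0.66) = -0.36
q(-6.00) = 91.00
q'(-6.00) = -27.00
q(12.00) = 253.00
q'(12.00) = 45.00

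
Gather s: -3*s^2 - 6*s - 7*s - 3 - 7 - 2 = -3*s^2 - 13*s - 12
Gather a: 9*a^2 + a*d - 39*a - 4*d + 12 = 9*a^2 + a*(d - 39) - 4*d + 12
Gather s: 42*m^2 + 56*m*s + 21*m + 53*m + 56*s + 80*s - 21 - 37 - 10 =42*m^2 + 74*m + s*(56*m + 136) - 68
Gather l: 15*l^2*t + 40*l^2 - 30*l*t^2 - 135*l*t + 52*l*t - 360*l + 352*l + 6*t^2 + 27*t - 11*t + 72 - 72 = l^2*(15*t + 40) + l*(-30*t^2 - 83*t - 8) + 6*t^2 + 16*t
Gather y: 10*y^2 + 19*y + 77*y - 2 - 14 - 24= 10*y^2 + 96*y - 40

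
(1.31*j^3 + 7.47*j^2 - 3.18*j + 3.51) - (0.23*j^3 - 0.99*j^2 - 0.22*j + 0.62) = 1.08*j^3 + 8.46*j^2 - 2.96*j + 2.89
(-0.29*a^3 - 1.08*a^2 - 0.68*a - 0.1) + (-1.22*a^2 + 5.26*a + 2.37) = -0.29*a^3 - 2.3*a^2 + 4.58*a + 2.27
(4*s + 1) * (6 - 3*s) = -12*s^2 + 21*s + 6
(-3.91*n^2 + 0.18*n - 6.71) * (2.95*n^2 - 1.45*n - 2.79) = -11.5345*n^4 + 6.2005*n^3 - 9.1466*n^2 + 9.2273*n + 18.7209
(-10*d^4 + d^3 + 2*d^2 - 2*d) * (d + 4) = -10*d^5 - 39*d^4 + 6*d^3 + 6*d^2 - 8*d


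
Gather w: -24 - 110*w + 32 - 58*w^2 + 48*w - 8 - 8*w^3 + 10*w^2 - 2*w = -8*w^3 - 48*w^2 - 64*w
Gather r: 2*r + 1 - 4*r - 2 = -2*r - 1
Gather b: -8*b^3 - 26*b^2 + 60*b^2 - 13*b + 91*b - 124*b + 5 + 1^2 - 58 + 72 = -8*b^3 + 34*b^2 - 46*b + 20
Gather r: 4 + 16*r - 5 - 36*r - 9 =-20*r - 10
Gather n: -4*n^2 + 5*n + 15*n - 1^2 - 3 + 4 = -4*n^2 + 20*n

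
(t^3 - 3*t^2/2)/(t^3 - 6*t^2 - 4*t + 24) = t^2*(t - 3/2)/(t^3 - 6*t^2 - 4*t + 24)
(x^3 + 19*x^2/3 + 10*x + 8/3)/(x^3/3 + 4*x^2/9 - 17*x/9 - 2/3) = 3*(x^2 + 6*x + 8)/(x^2 + x - 6)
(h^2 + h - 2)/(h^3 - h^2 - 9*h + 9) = (h + 2)/(h^2 - 9)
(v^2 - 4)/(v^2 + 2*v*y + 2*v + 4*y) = (v - 2)/(v + 2*y)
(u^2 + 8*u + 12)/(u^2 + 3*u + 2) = (u + 6)/(u + 1)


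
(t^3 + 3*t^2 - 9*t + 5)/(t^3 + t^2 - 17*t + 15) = (t - 1)/(t - 3)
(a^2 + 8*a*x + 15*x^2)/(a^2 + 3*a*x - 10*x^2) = (-a - 3*x)/(-a + 2*x)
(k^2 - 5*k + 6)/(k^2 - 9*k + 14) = (k - 3)/(k - 7)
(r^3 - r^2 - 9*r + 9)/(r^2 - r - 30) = (-r^3 + r^2 + 9*r - 9)/(-r^2 + r + 30)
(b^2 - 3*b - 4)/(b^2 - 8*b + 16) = (b + 1)/(b - 4)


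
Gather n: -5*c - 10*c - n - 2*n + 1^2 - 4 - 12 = -15*c - 3*n - 15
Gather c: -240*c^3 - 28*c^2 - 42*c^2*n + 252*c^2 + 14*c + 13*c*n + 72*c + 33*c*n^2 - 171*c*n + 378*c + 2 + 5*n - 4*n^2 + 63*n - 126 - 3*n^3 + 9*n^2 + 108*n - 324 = -240*c^3 + c^2*(224 - 42*n) + c*(33*n^2 - 158*n + 464) - 3*n^3 + 5*n^2 + 176*n - 448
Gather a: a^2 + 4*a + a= a^2 + 5*a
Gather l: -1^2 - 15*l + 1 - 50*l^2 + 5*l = -50*l^2 - 10*l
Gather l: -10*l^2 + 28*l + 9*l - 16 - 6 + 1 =-10*l^2 + 37*l - 21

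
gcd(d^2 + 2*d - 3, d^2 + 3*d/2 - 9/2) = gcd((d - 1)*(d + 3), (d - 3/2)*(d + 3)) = d + 3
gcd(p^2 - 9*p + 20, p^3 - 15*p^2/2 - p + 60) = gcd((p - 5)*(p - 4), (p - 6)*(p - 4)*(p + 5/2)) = p - 4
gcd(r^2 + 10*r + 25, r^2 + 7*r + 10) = r + 5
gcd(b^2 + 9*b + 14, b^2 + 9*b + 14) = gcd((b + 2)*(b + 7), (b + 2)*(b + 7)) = b^2 + 9*b + 14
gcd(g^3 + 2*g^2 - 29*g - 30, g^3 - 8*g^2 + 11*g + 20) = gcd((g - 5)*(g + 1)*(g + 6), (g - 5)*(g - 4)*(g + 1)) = g^2 - 4*g - 5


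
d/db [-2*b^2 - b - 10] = -4*b - 1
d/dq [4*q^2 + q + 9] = 8*q + 1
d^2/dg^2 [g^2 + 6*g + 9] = 2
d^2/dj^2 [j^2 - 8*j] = 2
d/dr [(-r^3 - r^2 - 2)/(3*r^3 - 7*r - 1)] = (r*(3*r + 2)*(-3*r^3 + 7*r + 1) + (9*r^2 - 7)*(r^3 + r^2 + 2))/(-3*r^3 + 7*r + 1)^2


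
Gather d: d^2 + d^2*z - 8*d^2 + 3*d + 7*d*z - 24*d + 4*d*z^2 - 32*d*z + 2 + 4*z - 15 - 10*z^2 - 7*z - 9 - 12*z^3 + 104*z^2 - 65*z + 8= d^2*(z - 7) + d*(4*z^2 - 25*z - 21) - 12*z^3 + 94*z^2 - 68*z - 14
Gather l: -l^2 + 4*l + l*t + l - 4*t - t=-l^2 + l*(t + 5) - 5*t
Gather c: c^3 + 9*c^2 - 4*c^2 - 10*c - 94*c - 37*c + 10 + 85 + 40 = c^3 + 5*c^2 - 141*c + 135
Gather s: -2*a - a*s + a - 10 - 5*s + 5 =-a + s*(-a - 5) - 5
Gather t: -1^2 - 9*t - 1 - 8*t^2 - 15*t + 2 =-8*t^2 - 24*t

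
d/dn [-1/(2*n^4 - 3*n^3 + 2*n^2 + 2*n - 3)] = (8*n^3 - 9*n^2 + 4*n + 2)/(2*n^4 - 3*n^3 + 2*n^2 + 2*n - 3)^2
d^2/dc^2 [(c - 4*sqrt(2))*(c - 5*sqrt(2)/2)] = 2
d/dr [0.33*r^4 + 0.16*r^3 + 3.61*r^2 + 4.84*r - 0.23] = 1.32*r^3 + 0.48*r^2 + 7.22*r + 4.84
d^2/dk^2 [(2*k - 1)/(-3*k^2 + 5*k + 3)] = 2*((2*k - 1)*(6*k - 5)^2 + (18*k - 13)*(-3*k^2 + 5*k + 3))/(-3*k^2 + 5*k + 3)^3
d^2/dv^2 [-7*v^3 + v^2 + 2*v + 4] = 2 - 42*v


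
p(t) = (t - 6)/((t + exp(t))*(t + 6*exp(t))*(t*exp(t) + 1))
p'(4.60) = 0.00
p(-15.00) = -0.09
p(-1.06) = 15.35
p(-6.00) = -0.34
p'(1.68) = 0.01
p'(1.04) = 0.07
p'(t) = (t - 6)*(-t*exp(t) - exp(t))/((t + exp(t))*(t + 6*exp(t))*(t*exp(t) + 1)^2) + (t - 6)*(-6*exp(t) - 1)/((t + exp(t))*(t + 6*exp(t))^2*(t*exp(t) + 1)) + (t - 6)*(-exp(t) - 1)/((t + exp(t))^2*(t + 6*exp(t))*(t*exp(t) + 1)) + 1/((t + exp(t))*(t + 6*exp(t))*(t*exp(t) + 1)) = (-(t - 6)*(t + 1)*(t + exp(t))*(t + 6*exp(t))*exp(t) - (t - 6)*(t + exp(t))*(t*exp(t) + 1)*(6*exp(t) + 1) - (t - 6)*(t + 6*exp(t))*(t*exp(t) + 1)*(exp(t) + 1) + (t + exp(t))*(t + 6*exp(t))*(t*exp(t) + 1))/((t + exp(t))^2*(t + 6*exp(t))^2*(t*exp(t) + 1)^2)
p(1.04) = -0.02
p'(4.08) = 0.00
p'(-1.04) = -15.54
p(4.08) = -0.00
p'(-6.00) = -0.09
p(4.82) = -0.00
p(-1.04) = 15.00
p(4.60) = -0.00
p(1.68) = -0.00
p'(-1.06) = -19.09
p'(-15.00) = -0.00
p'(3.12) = 0.00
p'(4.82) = 0.00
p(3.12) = -0.00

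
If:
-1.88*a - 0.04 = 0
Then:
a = -0.02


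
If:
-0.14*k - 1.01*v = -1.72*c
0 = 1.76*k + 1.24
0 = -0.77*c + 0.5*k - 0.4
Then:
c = -0.98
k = -0.70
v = -1.57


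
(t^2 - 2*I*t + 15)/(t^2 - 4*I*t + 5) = (t + 3*I)/(t + I)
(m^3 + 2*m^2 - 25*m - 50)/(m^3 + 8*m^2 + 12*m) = (m^2 - 25)/(m*(m + 6))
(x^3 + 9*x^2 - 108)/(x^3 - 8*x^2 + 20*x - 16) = (x^3 + 9*x^2 - 108)/(x^3 - 8*x^2 + 20*x - 16)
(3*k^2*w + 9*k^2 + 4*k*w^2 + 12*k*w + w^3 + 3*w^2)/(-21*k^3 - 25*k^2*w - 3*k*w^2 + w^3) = (w + 3)/(-7*k + w)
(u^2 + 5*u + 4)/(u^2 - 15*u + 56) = (u^2 + 5*u + 4)/(u^2 - 15*u + 56)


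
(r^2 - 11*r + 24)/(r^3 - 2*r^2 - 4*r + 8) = (r^2 - 11*r + 24)/(r^3 - 2*r^2 - 4*r + 8)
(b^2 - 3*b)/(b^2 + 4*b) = (b - 3)/(b + 4)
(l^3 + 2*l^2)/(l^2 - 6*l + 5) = l^2*(l + 2)/(l^2 - 6*l + 5)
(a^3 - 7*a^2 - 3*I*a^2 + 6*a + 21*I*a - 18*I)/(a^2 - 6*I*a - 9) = (a^2 - 7*a + 6)/(a - 3*I)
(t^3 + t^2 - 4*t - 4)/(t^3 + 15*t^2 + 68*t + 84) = (t^2 - t - 2)/(t^2 + 13*t + 42)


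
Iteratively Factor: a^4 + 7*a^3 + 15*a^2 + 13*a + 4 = (a + 1)*(a^3 + 6*a^2 + 9*a + 4) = (a + 1)*(a + 4)*(a^2 + 2*a + 1) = (a + 1)^2*(a + 4)*(a + 1)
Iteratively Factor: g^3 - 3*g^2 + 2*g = (g - 1)*(g^2 - 2*g) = g*(g - 1)*(g - 2)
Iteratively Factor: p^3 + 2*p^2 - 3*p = (p + 3)*(p^2 - p) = p*(p + 3)*(p - 1)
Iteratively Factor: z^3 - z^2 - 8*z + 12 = (z + 3)*(z^2 - 4*z + 4) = (z - 2)*(z + 3)*(z - 2)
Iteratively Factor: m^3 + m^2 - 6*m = (m + 3)*(m^2 - 2*m) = (m - 2)*(m + 3)*(m)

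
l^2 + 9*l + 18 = (l + 3)*(l + 6)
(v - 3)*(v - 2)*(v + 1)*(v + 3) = v^4 - v^3 - 11*v^2 + 9*v + 18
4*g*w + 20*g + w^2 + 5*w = (4*g + w)*(w + 5)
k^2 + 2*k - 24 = (k - 4)*(k + 6)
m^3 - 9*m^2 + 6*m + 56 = (m - 7)*(m - 4)*(m + 2)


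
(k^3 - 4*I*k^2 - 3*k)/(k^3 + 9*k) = (k - I)/(k + 3*I)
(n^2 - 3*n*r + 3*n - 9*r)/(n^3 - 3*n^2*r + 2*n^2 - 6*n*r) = (n + 3)/(n*(n + 2))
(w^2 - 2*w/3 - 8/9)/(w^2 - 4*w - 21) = (-9*w^2 + 6*w + 8)/(9*(-w^2 + 4*w + 21))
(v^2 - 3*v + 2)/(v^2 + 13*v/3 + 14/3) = 3*(v^2 - 3*v + 2)/(3*v^2 + 13*v + 14)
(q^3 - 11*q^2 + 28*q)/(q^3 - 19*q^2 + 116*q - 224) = q/(q - 8)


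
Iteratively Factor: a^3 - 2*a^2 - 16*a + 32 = (a - 4)*(a^2 + 2*a - 8) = (a - 4)*(a - 2)*(a + 4)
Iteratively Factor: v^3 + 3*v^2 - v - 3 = (v + 3)*(v^2 - 1) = (v + 1)*(v + 3)*(v - 1)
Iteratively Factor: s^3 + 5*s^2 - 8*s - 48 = (s + 4)*(s^2 + s - 12) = (s - 3)*(s + 4)*(s + 4)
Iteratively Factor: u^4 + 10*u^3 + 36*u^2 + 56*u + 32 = (u + 2)*(u^3 + 8*u^2 + 20*u + 16) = (u + 2)^2*(u^2 + 6*u + 8) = (u + 2)^2*(u + 4)*(u + 2)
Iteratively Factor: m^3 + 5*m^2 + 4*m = (m + 1)*(m^2 + 4*m) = (m + 1)*(m + 4)*(m)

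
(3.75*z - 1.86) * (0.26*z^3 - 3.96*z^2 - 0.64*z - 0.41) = 0.975*z^4 - 15.3336*z^3 + 4.9656*z^2 - 0.3471*z + 0.7626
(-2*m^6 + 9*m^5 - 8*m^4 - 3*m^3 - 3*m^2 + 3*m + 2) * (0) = 0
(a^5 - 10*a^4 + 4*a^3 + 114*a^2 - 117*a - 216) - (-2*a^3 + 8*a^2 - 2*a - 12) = a^5 - 10*a^4 + 6*a^3 + 106*a^2 - 115*a - 204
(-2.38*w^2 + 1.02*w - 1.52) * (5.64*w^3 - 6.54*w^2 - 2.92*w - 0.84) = -13.4232*w^5 + 21.318*w^4 - 8.294*w^3 + 8.9616*w^2 + 3.5816*w + 1.2768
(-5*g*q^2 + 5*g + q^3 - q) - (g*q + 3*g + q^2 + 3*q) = -5*g*q^2 - g*q + 2*g + q^3 - q^2 - 4*q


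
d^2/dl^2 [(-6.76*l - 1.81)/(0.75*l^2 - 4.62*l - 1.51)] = ((1.5*l - 4.62)*(3.0*l - 9.24)*(6.76*l + 1.81) + (30.42*l - 59.7474)*(-0.75*l^2 + 4.62*l + 1.51))/(-0.75*l^2 + 4.62*l + 1.51)^3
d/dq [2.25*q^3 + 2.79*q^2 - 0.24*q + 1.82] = 6.75*q^2 + 5.58*q - 0.24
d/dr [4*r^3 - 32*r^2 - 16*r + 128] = 12*r^2 - 64*r - 16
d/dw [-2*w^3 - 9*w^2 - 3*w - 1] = -6*w^2 - 18*w - 3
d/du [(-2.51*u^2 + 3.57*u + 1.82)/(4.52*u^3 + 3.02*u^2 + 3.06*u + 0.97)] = (11.3452*u^4 - 32.2728*u^3 - 43.1412*u^2 - 15.8622*u - 2.1063)/(20.4304*u^6 + 27.3008*u^5 + 36.7828*u^4 + 27.2512*u^3 + 15.2224*u^2 + 5.9364*u + 0.9409)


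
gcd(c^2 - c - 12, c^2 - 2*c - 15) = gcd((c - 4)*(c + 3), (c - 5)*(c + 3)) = c + 3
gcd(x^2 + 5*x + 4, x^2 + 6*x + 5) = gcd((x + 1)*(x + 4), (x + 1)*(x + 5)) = x + 1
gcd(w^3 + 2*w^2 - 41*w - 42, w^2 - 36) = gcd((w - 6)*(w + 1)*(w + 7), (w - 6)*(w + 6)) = w - 6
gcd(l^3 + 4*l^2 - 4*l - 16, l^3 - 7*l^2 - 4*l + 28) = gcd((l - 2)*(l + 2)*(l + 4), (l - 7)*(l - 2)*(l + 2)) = l^2 - 4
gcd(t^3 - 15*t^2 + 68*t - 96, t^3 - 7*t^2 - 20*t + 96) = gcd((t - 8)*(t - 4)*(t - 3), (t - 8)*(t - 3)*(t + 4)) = t^2 - 11*t + 24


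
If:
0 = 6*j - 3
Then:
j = 1/2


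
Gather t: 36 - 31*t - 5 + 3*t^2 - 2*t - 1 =3*t^2 - 33*t + 30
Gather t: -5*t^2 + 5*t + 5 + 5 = -5*t^2 + 5*t + 10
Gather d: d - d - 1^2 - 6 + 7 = 0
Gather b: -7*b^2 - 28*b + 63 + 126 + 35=-7*b^2 - 28*b + 224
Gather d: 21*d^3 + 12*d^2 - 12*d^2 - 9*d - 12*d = 21*d^3 - 21*d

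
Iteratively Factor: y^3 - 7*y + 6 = (y - 1)*(y^2 + y - 6) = (y - 2)*(y - 1)*(y + 3)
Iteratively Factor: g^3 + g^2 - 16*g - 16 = (g + 1)*(g^2 - 16) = (g + 1)*(g + 4)*(g - 4)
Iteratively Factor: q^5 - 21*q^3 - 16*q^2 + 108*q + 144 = (q + 3)*(q^4 - 3*q^3 - 12*q^2 + 20*q + 48) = (q - 4)*(q + 3)*(q^3 + q^2 - 8*q - 12) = (q - 4)*(q - 3)*(q + 3)*(q^2 + 4*q + 4) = (q - 4)*(q - 3)*(q + 2)*(q + 3)*(q + 2)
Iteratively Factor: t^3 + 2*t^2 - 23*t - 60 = (t + 3)*(t^2 - t - 20) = (t - 5)*(t + 3)*(t + 4)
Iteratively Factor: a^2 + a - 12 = (a + 4)*(a - 3)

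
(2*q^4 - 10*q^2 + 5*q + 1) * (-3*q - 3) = -6*q^5 - 6*q^4 + 30*q^3 + 15*q^2 - 18*q - 3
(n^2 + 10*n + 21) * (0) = 0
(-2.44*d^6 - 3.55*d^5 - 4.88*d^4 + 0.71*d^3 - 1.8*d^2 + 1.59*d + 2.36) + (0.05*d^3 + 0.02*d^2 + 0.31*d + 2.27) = -2.44*d^6 - 3.55*d^5 - 4.88*d^4 + 0.76*d^3 - 1.78*d^2 + 1.9*d + 4.63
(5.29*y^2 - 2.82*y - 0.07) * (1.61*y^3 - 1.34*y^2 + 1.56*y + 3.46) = 8.5169*y^5 - 11.6288*y^4 + 11.9185*y^3 + 13.998*y^2 - 9.8664*y - 0.2422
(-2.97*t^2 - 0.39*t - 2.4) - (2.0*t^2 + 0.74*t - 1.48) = -4.97*t^2 - 1.13*t - 0.92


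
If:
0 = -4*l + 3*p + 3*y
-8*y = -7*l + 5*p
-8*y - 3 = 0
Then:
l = -27/8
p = -33/8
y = -3/8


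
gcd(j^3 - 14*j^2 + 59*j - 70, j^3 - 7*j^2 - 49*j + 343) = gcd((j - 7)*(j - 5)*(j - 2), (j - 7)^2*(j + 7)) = j - 7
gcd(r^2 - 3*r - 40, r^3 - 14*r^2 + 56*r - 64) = r - 8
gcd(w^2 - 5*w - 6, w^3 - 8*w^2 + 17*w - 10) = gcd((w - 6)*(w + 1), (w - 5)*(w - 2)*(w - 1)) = 1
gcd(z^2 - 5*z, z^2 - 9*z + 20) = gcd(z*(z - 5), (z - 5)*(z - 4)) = z - 5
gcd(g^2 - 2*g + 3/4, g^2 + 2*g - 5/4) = g - 1/2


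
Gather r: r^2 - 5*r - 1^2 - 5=r^2 - 5*r - 6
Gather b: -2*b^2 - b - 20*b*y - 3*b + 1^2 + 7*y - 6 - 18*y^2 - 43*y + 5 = -2*b^2 + b*(-20*y - 4) - 18*y^2 - 36*y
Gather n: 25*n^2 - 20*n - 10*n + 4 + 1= 25*n^2 - 30*n + 5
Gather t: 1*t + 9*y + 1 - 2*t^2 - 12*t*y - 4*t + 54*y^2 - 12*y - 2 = -2*t^2 + t*(-12*y - 3) + 54*y^2 - 3*y - 1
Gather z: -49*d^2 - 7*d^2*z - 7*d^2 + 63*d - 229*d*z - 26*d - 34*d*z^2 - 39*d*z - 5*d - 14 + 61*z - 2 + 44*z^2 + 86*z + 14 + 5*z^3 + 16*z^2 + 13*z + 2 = -56*d^2 + 32*d + 5*z^3 + z^2*(60 - 34*d) + z*(-7*d^2 - 268*d + 160)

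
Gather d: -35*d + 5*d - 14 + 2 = -30*d - 12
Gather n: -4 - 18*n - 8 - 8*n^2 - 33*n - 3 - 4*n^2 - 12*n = -12*n^2 - 63*n - 15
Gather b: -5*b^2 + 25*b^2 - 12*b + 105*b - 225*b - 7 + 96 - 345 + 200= 20*b^2 - 132*b - 56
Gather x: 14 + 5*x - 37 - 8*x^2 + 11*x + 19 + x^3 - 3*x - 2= x^3 - 8*x^2 + 13*x - 6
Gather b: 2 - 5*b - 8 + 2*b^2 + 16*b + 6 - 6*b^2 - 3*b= -4*b^2 + 8*b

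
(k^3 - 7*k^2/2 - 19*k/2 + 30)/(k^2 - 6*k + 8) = (2*k^2 + k - 15)/(2*(k - 2))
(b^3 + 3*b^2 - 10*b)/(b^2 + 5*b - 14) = b*(b + 5)/(b + 7)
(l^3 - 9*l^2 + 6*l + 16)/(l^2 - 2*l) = l - 7 - 8/l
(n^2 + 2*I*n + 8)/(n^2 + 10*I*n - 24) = (n - 2*I)/(n + 6*I)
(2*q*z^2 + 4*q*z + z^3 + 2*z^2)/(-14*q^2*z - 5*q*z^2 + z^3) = (z + 2)/(-7*q + z)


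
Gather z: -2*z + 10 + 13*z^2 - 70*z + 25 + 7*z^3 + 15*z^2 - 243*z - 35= 7*z^3 + 28*z^2 - 315*z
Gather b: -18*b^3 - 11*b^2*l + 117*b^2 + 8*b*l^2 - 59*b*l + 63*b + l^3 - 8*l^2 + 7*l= -18*b^3 + b^2*(117 - 11*l) + b*(8*l^2 - 59*l + 63) + l^3 - 8*l^2 + 7*l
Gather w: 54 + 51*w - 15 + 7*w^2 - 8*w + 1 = 7*w^2 + 43*w + 40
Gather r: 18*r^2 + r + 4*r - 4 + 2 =18*r^2 + 5*r - 2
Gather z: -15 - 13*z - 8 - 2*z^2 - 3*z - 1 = -2*z^2 - 16*z - 24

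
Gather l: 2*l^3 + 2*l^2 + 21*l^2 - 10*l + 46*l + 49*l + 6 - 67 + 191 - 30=2*l^3 + 23*l^2 + 85*l + 100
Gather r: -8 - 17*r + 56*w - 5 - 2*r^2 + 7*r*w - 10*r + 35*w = -2*r^2 + r*(7*w - 27) + 91*w - 13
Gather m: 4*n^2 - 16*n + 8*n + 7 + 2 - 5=4*n^2 - 8*n + 4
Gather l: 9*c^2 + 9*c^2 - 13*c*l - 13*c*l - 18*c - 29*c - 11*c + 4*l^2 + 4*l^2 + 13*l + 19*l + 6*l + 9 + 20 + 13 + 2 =18*c^2 - 58*c + 8*l^2 + l*(38 - 26*c) + 44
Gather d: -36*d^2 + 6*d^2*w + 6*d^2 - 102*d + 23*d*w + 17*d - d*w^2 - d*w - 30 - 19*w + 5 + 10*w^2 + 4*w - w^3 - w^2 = d^2*(6*w - 30) + d*(-w^2 + 22*w - 85) - w^3 + 9*w^2 - 15*w - 25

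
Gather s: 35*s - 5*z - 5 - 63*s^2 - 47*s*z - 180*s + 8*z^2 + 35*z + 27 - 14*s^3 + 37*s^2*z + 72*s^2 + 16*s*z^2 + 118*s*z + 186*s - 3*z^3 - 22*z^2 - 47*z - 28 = -14*s^3 + s^2*(37*z + 9) + s*(16*z^2 + 71*z + 41) - 3*z^3 - 14*z^2 - 17*z - 6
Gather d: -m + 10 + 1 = 11 - m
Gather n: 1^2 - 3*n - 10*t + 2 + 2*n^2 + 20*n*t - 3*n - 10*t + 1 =2*n^2 + n*(20*t - 6) - 20*t + 4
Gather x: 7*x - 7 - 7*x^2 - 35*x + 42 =-7*x^2 - 28*x + 35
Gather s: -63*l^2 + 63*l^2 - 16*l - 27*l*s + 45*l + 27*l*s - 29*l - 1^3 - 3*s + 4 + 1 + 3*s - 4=0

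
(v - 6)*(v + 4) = v^2 - 2*v - 24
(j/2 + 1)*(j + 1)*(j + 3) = j^3/2 + 3*j^2 + 11*j/2 + 3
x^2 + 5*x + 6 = (x + 2)*(x + 3)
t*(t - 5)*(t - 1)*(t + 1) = t^4 - 5*t^3 - t^2 + 5*t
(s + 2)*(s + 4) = s^2 + 6*s + 8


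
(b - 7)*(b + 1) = b^2 - 6*b - 7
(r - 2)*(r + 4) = r^2 + 2*r - 8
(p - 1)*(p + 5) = p^2 + 4*p - 5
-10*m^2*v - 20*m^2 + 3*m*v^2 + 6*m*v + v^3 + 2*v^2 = (-2*m + v)*(5*m + v)*(v + 2)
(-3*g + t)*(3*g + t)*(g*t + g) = -9*g^3*t - 9*g^3 + g*t^3 + g*t^2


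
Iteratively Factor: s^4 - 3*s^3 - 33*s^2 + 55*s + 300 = (s + 4)*(s^3 - 7*s^2 - 5*s + 75) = (s - 5)*(s + 4)*(s^2 - 2*s - 15) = (s - 5)^2*(s + 4)*(s + 3)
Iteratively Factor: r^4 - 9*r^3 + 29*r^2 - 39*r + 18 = (r - 3)*(r^3 - 6*r^2 + 11*r - 6) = (r - 3)*(r - 2)*(r^2 - 4*r + 3) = (r - 3)*(r - 2)*(r - 1)*(r - 3)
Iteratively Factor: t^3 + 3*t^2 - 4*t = (t - 1)*(t^2 + 4*t) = (t - 1)*(t + 4)*(t)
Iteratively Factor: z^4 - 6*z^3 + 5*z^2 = (z - 5)*(z^3 - z^2) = z*(z - 5)*(z^2 - z) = z*(z - 5)*(z - 1)*(z)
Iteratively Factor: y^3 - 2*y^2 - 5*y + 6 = (y - 1)*(y^2 - y - 6) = (y - 1)*(y + 2)*(y - 3)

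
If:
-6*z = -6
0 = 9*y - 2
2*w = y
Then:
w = 1/9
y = 2/9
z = 1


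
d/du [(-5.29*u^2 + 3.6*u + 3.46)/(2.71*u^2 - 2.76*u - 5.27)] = (4.8444*u^2 + 37.0034*u - 9.4224)/(7.3441*u^4 - 14.9592*u^3 - 20.9458*u^2 + 29.0904*u + 27.7729)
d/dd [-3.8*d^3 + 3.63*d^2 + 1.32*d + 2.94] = -11.4*d^2 + 7.26*d + 1.32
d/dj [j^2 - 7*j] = 2*j - 7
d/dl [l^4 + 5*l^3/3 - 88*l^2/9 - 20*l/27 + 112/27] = 4*l^3 + 5*l^2 - 176*l/9 - 20/27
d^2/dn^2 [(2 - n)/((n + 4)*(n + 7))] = 2*(-n^3 + 6*n^2 + 150*n + 494)/(n^6 + 33*n^5 + 447*n^4 + 3179*n^3 + 12516*n^2 + 25872*n + 21952)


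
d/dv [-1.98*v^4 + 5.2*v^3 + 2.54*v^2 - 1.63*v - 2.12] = -7.92*v^3 + 15.6*v^2 + 5.08*v - 1.63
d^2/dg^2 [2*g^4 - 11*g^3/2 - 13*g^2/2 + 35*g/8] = 24*g^2 - 33*g - 13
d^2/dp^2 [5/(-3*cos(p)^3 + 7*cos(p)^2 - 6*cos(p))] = 5*((-33*cos(p) + 56*cos(2*p) - 27*cos(3*p))*(3*cos(p)^2 - 7*cos(p) + 6)*cos(p)/4 - 2*(9*cos(p)^2 - 14*cos(p) + 6)^2*sin(p)^2)/((3*cos(p)^2 - 7*cos(p) + 6)^3*cos(p)^3)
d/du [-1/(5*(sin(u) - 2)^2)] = 2*cos(u)/(5*(sin(u) - 2)^3)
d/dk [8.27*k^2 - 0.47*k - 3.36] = 16.54*k - 0.47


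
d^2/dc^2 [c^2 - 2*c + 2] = 2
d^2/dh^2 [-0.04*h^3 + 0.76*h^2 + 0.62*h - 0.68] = 1.52 - 0.24*h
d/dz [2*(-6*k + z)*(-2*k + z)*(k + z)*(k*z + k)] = 2*k*(12*k^3 + 8*k^2*z + 4*k^2 - 21*k*z^2 - 14*k*z + 4*z^3 + 3*z^2)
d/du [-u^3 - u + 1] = -3*u^2 - 1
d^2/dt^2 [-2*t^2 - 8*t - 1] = -4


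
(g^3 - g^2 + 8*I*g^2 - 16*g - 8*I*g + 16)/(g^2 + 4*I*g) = g - 1 + 4*I - 4*I/g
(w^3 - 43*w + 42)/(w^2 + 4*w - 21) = (w^2 - 7*w + 6)/(w - 3)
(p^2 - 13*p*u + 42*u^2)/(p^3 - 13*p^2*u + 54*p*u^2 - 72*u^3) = (p - 7*u)/(p^2 - 7*p*u + 12*u^2)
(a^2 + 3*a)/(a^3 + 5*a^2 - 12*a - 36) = a*(a + 3)/(a^3 + 5*a^2 - 12*a - 36)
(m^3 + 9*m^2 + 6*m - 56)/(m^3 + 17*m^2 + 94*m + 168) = (m - 2)/(m + 6)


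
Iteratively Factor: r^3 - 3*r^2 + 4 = (r + 1)*(r^2 - 4*r + 4) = (r - 2)*(r + 1)*(r - 2)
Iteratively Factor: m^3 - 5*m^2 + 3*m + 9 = (m - 3)*(m^2 - 2*m - 3) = (m - 3)*(m + 1)*(m - 3)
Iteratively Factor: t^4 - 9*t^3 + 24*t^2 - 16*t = (t)*(t^3 - 9*t^2 + 24*t - 16) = t*(t - 1)*(t^2 - 8*t + 16) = t*(t - 4)*(t - 1)*(t - 4)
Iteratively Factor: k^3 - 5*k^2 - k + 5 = (k - 5)*(k^2 - 1) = (k - 5)*(k + 1)*(k - 1)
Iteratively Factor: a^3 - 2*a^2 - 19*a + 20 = (a + 4)*(a^2 - 6*a + 5) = (a - 1)*(a + 4)*(a - 5)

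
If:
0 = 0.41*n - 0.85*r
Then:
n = 2.07317073170732*r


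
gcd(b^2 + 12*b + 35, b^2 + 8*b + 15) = b + 5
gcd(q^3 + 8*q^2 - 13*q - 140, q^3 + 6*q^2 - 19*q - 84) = q^2 + 3*q - 28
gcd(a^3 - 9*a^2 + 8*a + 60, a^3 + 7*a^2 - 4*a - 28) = a + 2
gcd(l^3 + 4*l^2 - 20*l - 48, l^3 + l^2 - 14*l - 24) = l^2 - 2*l - 8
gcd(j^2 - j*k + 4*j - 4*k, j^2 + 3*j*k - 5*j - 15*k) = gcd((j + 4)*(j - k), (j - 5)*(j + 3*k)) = 1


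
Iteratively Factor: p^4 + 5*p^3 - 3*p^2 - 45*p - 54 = (p + 3)*(p^3 + 2*p^2 - 9*p - 18) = (p + 2)*(p + 3)*(p^2 - 9) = (p + 2)*(p + 3)^2*(p - 3)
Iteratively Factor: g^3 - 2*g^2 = (g)*(g^2 - 2*g) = g*(g - 2)*(g)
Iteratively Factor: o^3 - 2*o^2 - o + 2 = (o - 2)*(o^2 - 1) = (o - 2)*(o - 1)*(o + 1)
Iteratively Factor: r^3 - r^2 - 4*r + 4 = (r - 1)*(r^2 - 4) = (r - 1)*(r + 2)*(r - 2)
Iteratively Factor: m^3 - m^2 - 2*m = (m)*(m^2 - m - 2) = m*(m - 2)*(m + 1)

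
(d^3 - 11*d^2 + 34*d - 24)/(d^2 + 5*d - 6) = (d^2 - 10*d + 24)/(d + 6)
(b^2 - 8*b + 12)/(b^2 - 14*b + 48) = (b - 2)/(b - 8)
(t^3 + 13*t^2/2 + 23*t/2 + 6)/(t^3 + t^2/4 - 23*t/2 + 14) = 2*(2*t^2 + 5*t + 3)/(4*t^2 - 15*t + 14)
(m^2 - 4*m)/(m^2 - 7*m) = (m - 4)/(m - 7)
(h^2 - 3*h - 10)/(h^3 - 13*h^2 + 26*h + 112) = (h - 5)/(h^2 - 15*h + 56)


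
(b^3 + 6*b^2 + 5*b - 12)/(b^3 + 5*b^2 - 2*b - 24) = (b - 1)/(b - 2)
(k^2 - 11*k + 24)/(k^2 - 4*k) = (k^2 - 11*k + 24)/(k*(k - 4))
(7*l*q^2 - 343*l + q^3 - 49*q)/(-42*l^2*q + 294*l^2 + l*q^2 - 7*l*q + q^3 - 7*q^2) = (q + 7)/(-6*l + q)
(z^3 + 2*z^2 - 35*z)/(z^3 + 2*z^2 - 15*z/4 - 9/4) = 4*z*(z^2 + 2*z - 35)/(4*z^3 + 8*z^2 - 15*z - 9)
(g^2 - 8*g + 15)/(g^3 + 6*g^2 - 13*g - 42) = (g - 5)/(g^2 + 9*g + 14)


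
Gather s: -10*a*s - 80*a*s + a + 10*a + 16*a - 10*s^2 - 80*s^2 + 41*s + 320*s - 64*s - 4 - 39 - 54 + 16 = 27*a - 90*s^2 + s*(297 - 90*a) - 81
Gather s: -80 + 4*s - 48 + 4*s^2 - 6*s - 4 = 4*s^2 - 2*s - 132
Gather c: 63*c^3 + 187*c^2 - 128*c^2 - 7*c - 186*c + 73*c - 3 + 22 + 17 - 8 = 63*c^3 + 59*c^2 - 120*c + 28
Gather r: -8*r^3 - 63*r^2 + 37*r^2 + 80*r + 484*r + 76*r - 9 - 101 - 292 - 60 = -8*r^3 - 26*r^2 + 640*r - 462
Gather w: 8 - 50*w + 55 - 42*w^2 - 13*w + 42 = -42*w^2 - 63*w + 105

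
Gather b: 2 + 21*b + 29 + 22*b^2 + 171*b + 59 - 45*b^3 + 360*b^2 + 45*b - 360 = -45*b^3 + 382*b^2 + 237*b - 270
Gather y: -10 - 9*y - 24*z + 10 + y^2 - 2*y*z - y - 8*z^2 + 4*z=y^2 + y*(-2*z - 10) - 8*z^2 - 20*z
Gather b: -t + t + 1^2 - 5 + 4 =0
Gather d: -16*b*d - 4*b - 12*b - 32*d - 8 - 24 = -16*b + d*(-16*b - 32) - 32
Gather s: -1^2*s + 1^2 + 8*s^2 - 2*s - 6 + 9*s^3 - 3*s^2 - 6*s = 9*s^3 + 5*s^2 - 9*s - 5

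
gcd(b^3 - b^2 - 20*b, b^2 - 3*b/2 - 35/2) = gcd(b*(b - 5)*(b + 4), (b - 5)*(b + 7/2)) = b - 5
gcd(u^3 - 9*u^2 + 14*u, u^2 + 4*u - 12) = u - 2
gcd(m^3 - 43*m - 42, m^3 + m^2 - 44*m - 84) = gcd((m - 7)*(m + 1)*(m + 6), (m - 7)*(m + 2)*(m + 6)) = m^2 - m - 42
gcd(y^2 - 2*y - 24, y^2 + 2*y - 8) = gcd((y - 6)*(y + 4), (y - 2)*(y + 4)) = y + 4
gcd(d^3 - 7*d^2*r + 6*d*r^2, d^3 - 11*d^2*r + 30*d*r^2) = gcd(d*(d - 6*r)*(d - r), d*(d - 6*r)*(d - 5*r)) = -d^2 + 6*d*r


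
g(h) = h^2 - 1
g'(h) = 2*h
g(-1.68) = 1.82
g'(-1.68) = -3.36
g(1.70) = 1.89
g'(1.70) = 3.40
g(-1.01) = 0.02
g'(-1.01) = -2.02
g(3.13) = 8.80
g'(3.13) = 6.26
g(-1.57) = 1.46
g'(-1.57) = -3.14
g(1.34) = 0.80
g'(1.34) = 2.68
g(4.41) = 18.45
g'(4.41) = 8.82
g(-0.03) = -1.00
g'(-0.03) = -0.06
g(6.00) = 35.00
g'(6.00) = 12.00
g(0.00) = -1.00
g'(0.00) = 0.00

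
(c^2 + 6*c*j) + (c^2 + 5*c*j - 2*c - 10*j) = 2*c^2 + 11*c*j - 2*c - 10*j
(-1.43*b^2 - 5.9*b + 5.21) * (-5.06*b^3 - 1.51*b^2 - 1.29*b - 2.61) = 7.2358*b^5 + 32.0133*b^4 - 15.6089*b^3 + 3.4762*b^2 + 8.6781*b - 13.5981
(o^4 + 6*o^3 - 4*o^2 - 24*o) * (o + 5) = o^5 + 11*o^4 + 26*o^3 - 44*o^2 - 120*o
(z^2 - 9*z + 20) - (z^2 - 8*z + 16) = 4 - z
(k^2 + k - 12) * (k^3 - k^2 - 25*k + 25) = k^5 - 38*k^3 + 12*k^2 + 325*k - 300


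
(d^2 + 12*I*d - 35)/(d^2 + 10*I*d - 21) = (d + 5*I)/(d + 3*I)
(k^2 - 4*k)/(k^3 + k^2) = (k - 4)/(k*(k + 1))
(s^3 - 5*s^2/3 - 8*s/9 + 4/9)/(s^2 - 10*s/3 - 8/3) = (3*s^2 - 7*s + 2)/(3*(s - 4))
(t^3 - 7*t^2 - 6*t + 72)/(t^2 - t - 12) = t - 6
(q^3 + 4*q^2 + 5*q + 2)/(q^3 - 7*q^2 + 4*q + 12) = (q^2 + 3*q + 2)/(q^2 - 8*q + 12)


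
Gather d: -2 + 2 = 0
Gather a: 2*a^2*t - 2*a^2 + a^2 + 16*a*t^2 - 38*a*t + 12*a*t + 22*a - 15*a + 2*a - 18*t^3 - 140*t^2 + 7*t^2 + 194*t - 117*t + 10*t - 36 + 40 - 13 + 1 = a^2*(2*t - 1) + a*(16*t^2 - 26*t + 9) - 18*t^3 - 133*t^2 + 87*t - 8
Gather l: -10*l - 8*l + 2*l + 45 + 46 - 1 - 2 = 88 - 16*l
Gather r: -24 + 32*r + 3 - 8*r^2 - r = -8*r^2 + 31*r - 21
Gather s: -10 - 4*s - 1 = -4*s - 11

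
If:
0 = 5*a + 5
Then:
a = -1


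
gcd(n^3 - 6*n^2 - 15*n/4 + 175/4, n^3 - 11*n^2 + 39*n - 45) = n - 5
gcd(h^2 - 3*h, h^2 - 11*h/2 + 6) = 1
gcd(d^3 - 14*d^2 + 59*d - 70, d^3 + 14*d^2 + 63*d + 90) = 1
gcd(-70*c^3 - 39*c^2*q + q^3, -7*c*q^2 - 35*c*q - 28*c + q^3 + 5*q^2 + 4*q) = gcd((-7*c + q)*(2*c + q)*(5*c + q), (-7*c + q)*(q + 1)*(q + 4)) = -7*c + q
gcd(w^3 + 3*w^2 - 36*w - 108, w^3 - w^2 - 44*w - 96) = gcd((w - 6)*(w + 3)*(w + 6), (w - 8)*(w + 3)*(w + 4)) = w + 3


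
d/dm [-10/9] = 0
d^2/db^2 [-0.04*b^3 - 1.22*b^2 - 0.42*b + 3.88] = -0.24*b - 2.44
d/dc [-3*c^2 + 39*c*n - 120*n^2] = -6*c + 39*n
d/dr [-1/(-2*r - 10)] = -1/(2*(r + 5)^2)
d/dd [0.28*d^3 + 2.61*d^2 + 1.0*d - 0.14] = 0.84*d^2 + 5.22*d + 1.0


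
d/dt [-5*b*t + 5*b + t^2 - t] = -5*b + 2*t - 1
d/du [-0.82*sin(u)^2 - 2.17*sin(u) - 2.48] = -(1.64*sin(u) + 2.17)*cos(u)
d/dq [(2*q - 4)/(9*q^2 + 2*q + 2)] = 6*(-3*q^2 + 12*q + 2)/(81*q^4 + 36*q^3 + 40*q^2 + 8*q + 4)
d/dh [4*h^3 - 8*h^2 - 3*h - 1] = 12*h^2 - 16*h - 3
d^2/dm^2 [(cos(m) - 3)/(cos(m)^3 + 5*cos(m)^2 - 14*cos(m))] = (2*(cos(m) - 3)*(3*cos(m)^2 + 10*cos(m) - 14)^2*sin(m)^2 - (cos(m)^2 + 5*cos(m) - 14)^2*cos(m)^3 + (cos(m)^2 + 5*cos(m) - 14)*(12*(1 - cos(2*m))^2 + 318*cos(m) - 372*cos(2*m) + 26*cos(3*m) + 9*cos(4*m) + 35)*cos(m)/8)/((cos(m)^2 + 5*cos(m) - 14)^3*cos(m)^3)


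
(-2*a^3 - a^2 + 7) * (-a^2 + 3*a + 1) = 2*a^5 - 5*a^4 - 5*a^3 - 8*a^2 + 21*a + 7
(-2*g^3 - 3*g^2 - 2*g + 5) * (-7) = 14*g^3 + 21*g^2 + 14*g - 35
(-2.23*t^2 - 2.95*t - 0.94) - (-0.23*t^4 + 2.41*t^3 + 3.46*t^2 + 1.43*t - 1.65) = 0.23*t^4 - 2.41*t^3 - 5.69*t^2 - 4.38*t + 0.71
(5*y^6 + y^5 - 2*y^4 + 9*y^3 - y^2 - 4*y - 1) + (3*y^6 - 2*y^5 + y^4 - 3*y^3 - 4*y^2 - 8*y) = 8*y^6 - y^5 - y^4 + 6*y^3 - 5*y^2 - 12*y - 1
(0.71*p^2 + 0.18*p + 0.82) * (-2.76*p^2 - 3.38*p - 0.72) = -1.9596*p^4 - 2.8966*p^3 - 3.3828*p^2 - 2.9012*p - 0.5904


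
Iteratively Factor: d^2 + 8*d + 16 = (d + 4)*(d + 4)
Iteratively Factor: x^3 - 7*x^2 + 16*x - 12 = (x - 2)*(x^2 - 5*x + 6) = (x - 3)*(x - 2)*(x - 2)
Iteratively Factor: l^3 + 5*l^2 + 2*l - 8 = (l - 1)*(l^2 + 6*l + 8) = (l - 1)*(l + 4)*(l + 2)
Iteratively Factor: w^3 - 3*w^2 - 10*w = (w + 2)*(w^2 - 5*w) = w*(w + 2)*(w - 5)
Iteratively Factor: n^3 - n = (n + 1)*(n^2 - n) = (n - 1)*(n + 1)*(n)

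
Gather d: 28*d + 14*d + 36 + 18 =42*d + 54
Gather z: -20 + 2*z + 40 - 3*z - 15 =5 - z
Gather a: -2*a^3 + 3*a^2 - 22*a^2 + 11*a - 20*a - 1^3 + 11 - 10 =-2*a^3 - 19*a^2 - 9*a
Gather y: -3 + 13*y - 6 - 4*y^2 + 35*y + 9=-4*y^2 + 48*y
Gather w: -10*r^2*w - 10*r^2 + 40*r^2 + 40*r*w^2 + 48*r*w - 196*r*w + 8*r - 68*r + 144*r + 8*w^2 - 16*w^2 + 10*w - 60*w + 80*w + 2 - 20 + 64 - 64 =30*r^2 + 84*r + w^2*(40*r - 8) + w*(-10*r^2 - 148*r + 30) - 18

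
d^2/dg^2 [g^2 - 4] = 2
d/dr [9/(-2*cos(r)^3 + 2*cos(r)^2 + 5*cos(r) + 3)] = 36*(-6*cos(r)^2 + 4*cos(r) + 5)*sin(r)/(4*sin(r)^2 - 7*cos(r) + cos(3*r) - 10)^2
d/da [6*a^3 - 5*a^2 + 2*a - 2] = 18*a^2 - 10*a + 2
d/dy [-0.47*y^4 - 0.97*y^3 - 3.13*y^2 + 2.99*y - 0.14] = -1.88*y^3 - 2.91*y^2 - 6.26*y + 2.99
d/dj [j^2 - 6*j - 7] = 2*j - 6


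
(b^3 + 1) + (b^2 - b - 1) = b^3 + b^2 - b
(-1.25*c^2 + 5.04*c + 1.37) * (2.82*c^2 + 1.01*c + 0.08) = -3.525*c^4 + 12.9503*c^3 + 8.8538*c^2 + 1.7869*c + 0.1096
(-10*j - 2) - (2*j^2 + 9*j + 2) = -2*j^2 - 19*j - 4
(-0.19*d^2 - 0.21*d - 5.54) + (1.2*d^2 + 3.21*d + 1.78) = 1.01*d^2 + 3.0*d - 3.76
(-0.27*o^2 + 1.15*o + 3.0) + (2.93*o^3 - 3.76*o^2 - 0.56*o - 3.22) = 2.93*o^3 - 4.03*o^2 + 0.59*o - 0.22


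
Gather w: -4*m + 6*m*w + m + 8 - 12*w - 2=-3*m + w*(6*m - 12) + 6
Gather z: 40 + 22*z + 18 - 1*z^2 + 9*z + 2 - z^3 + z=-z^3 - z^2 + 32*z + 60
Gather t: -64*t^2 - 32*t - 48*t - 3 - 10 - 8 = -64*t^2 - 80*t - 21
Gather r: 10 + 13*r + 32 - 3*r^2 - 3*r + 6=-3*r^2 + 10*r + 48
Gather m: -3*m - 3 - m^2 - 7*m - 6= -m^2 - 10*m - 9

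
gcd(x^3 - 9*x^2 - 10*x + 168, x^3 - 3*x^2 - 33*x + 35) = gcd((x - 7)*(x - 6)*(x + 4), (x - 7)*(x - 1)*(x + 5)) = x - 7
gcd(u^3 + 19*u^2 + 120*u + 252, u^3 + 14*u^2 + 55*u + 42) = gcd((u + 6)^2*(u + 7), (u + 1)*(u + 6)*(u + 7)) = u^2 + 13*u + 42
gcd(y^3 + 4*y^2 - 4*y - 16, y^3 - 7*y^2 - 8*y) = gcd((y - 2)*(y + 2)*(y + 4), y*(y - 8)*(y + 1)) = 1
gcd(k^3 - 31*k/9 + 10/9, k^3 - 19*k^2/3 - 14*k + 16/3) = k^2 + 5*k/3 - 2/3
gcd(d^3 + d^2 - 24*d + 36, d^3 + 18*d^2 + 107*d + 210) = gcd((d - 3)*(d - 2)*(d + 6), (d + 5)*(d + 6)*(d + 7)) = d + 6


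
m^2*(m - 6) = m^3 - 6*m^2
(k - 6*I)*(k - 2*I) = k^2 - 8*I*k - 12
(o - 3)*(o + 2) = o^2 - o - 6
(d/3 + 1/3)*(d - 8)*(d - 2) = d^3/3 - 3*d^2 + 2*d + 16/3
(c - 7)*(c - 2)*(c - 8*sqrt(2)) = c^3 - 8*sqrt(2)*c^2 - 9*c^2 + 14*c + 72*sqrt(2)*c - 112*sqrt(2)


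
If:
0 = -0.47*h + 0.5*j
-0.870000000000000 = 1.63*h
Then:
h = -0.53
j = -0.50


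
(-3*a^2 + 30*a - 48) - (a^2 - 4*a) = -4*a^2 + 34*a - 48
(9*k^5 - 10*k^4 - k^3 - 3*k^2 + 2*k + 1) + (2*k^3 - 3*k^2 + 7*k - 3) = 9*k^5 - 10*k^4 + k^3 - 6*k^2 + 9*k - 2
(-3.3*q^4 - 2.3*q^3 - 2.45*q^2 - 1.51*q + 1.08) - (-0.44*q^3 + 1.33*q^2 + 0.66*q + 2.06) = -3.3*q^4 - 1.86*q^3 - 3.78*q^2 - 2.17*q - 0.98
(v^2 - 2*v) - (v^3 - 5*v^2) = -v^3 + 6*v^2 - 2*v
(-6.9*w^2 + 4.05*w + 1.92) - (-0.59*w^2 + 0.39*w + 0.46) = -6.31*w^2 + 3.66*w + 1.46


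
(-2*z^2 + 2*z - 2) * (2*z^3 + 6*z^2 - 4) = -4*z^5 - 8*z^4 + 8*z^3 - 4*z^2 - 8*z + 8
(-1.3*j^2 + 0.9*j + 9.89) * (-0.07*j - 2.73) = 0.091*j^3 + 3.486*j^2 - 3.1493*j - 26.9997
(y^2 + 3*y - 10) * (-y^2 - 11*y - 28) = -y^4 - 14*y^3 - 51*y^2 + 26*y + 280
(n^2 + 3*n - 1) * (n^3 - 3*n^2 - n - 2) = n^5 - 11*n^3 - 2*n^2 - 5*n + 2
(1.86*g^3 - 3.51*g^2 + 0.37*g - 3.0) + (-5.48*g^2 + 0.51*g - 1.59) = 1.86*g^3 - 8.99*g^2 + 0.88*g - 4.59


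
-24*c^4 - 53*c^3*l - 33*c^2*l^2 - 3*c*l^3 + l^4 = (-8*c + l)*(c + l)^2*(3*c + l)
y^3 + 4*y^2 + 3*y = y*(y + 1)*(y + 3)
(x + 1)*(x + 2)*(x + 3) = x^3 + 6*x^2 + 11*x + 6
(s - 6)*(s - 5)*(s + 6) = s^3 - 5*s^2 - 36*s + 180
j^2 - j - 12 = (j - 4)*(j + 3)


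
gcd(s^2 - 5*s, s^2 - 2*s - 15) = s - 5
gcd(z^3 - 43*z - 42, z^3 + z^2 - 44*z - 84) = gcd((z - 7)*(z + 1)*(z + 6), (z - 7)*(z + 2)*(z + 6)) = z^2 - z - 42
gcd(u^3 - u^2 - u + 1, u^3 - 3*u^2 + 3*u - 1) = u^2 - 2*u + 1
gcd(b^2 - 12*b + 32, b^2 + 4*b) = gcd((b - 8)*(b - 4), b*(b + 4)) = 1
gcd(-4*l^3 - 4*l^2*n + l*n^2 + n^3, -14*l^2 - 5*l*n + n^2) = 2*l + n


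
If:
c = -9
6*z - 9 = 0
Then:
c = -9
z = 3/2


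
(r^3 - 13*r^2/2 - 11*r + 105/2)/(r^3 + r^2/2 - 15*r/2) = (r - 7)/r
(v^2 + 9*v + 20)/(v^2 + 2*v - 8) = (v + 5)/(v - 2)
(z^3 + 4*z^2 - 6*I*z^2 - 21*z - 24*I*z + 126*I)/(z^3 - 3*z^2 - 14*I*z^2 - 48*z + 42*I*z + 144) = (z + 7)/(z - 8*I)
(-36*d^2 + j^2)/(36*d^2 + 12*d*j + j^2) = (-6*d + j)/(6*d + j)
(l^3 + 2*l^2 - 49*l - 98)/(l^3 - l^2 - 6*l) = (l^2 - 49)/(l*(l - 3))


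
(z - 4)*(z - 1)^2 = z^3 - 6*z^2 + 9*z - 4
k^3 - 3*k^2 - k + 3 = (k - 3)*(k - 1)*(k + 1)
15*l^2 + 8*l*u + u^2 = (3*l + u)*(5*l + u)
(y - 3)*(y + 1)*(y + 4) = y^3 + 2*y^2 - 11*y - 12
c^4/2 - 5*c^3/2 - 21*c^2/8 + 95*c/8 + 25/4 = (c/2 + 1)*(c - 5)*(c - 5/2)*(c + 1/2)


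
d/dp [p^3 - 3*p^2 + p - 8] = 3*p^2 - 6*p + 1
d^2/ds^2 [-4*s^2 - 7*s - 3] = -8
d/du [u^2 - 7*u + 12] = 2*u - 7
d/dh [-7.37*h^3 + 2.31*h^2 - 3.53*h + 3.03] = -22.11*h^2 + 4.62*h - 3.53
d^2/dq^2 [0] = 0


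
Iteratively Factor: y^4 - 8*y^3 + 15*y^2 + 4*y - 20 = (y - 2)*(y^3 - 6*y^2 + 3*y + 10) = (y - 2)*(y + 1)*(y^2 - 7*y + 10) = (y - 5)*(y - 2)*(y + 1)*(y - 2)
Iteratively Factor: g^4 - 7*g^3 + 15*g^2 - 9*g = (g - 3)*(g^3 - 4*g^2 + 3*g) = g*(g - 3)*(g^2 - 4*g + 3) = g*(g - 3)*(g - 1)*(g - 3)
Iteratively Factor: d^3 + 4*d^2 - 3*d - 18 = (d + 3)*(d^2 + d - 6) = (d - 2)*(d + 3)*(d + 3)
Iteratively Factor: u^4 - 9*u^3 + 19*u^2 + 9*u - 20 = (u - 5)*(u^3 - 4*u^2 - u + 4) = (u - 5)*(u - 4)*(u^2 - 1) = (u - 5)*(u - 4)*(u + 1)*(u - 1)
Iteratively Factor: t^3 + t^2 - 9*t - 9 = (t + 3)*(t^2 - 2*t - 3) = (t - 3)*(t + 3)*(t + 1)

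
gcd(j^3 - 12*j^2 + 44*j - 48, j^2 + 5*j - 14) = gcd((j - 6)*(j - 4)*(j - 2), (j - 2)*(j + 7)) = j - 2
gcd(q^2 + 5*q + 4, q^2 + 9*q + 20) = q + 4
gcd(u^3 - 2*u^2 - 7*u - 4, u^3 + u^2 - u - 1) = u^2 + 2*u + 1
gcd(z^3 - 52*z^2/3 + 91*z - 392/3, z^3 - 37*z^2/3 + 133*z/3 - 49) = z^2 - 28*z/3 + 49/3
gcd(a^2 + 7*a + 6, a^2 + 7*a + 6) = a^2 + 7*a + 6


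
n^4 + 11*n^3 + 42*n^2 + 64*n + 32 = (n + 1)*(n + 2)*(n + 4)^2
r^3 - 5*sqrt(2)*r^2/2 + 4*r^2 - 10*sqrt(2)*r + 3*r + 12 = (r + 4)*(r - 3*sqrt(2)/2)*(r - sqrt(2))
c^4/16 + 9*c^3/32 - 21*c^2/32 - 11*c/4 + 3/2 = (c/4 + 1)^2*(c - 3)*(c - 1/2)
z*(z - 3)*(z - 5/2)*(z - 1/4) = z^4 - 23*z^3/4 + 71*z^2/8 - 15*z/8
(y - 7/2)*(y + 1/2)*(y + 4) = y^3 + y^2 - 55*y/4 - 7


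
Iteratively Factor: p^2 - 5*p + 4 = (p - 1)*(p - 4)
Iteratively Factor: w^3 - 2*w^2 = (w)*(w^2 - 2*w) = w^2*(w - 2)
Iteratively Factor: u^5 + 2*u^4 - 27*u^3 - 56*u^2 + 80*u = (u - 5)*(u^4 + 7*u^3 + 8*u^2 - 16*u) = (u - 5)*(u - 1)*(u^3 + 8*u^2 + 16*u) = (u - 5)*(u - 1)*(u + 4)*(u^2 + 4*u) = u*(u - 5)*(u - 1)*(u + 4)*(u + 4)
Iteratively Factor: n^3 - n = (n + 1)*(n^2 - n) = (n - 1)*(n + 1)*(n)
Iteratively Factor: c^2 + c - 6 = (c - 2)*(c + 3)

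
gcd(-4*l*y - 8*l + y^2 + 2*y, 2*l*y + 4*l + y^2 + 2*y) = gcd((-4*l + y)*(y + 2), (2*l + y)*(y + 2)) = y + 2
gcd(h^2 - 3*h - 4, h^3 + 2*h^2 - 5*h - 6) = h + 1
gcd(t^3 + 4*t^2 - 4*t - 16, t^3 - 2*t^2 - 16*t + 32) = t^2 + 2*t - 8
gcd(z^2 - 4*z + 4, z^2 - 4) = z - 2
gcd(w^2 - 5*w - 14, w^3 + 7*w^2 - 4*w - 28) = w + 2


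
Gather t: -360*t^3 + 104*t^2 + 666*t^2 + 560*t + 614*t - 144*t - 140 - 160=-360*t^3 + 770*t^2 + 1030*t - 300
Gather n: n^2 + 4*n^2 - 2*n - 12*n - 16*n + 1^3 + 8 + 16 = 5*n^2 - 30*n + 25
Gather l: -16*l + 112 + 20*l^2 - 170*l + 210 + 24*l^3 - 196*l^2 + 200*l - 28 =24*l^3 - 176*l^2 + 14*l + 294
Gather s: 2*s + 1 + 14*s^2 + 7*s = 14*s^2 + 9*s + 1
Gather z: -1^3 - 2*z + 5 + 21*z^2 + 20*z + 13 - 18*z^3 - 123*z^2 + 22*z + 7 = -18*z^3 - 102*z^2 + 40*z + 24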